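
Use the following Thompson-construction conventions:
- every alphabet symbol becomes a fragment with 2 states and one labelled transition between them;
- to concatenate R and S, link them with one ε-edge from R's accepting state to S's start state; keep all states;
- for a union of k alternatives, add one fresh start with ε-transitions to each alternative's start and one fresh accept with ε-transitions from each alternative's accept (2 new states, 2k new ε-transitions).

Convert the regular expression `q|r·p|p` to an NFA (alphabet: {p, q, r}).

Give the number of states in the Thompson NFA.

10

Recursing over subexpressions:
Each of the 4 symbol leaves contributes a 2-state fragment.
  r·p → 4 states
  q|r·p|p → 10 states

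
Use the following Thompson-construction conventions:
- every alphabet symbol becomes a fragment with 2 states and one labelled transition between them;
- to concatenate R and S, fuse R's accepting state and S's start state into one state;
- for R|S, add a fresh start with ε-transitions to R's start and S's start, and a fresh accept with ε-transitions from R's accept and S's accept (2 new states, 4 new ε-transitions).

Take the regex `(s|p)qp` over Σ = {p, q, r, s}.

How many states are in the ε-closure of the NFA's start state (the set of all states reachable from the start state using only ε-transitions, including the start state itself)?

3

Compute the ε-closure size of each fragment's start state recursively; a symbol fragment's start has no outgoing ε-edge, so its closure is just itself (size 1).
  s|p → new start ε-reaches every alternative's start; none of them accept ε, so the new accept is not reached: |ε-closure| = 1 + 1 + 1 = 3
  (s|p)qp → same as the first factor's closure: |ε-closure| = 3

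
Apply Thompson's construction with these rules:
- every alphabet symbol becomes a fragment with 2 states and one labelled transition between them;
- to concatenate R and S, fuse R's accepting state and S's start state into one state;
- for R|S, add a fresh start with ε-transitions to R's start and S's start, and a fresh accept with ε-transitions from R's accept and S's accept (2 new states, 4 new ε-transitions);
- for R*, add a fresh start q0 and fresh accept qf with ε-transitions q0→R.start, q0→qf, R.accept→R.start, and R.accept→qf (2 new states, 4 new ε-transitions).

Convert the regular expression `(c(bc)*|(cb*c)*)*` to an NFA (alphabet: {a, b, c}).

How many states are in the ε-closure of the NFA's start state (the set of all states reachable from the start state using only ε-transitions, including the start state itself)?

8

Work bottom-up. For each fragment F, track |ε-closure(F.start)| and whether F's accept lies in that closure (i.e. whether F accepts ε). A single-symbol fragment has closure size 1 and does not accept ε.
  bc — same as the first factor's closure: C = 1
  (bc)* — the star's fresh start ε-reaches both the body's start and the fresh accept: C = 2 + 1 = 3
  c(bc)* — same as the first factor's closure: C = 1
  b* — the star's fresh start ε-reaches both the body's start and the fresh accept: C = 2 + 1 = 3
  cb*c — same as the first factor's closure: C = 1
  (cb*c)* — new start has ε-edges to the inner start and to the new accept, so C = 2 + 1 = 3
  c(bc)*|(cb*c)* — new start ε-reaches every alternative's start; at least one alternative accepts ε, so the union's new accept is reached too: C = 1 + 1 + 3 + 1 = 6
  (c(bc)*|(cb*c)*)* — new start has ε-edges to the inner start and to the new accept, so C = 2 + 6 = 8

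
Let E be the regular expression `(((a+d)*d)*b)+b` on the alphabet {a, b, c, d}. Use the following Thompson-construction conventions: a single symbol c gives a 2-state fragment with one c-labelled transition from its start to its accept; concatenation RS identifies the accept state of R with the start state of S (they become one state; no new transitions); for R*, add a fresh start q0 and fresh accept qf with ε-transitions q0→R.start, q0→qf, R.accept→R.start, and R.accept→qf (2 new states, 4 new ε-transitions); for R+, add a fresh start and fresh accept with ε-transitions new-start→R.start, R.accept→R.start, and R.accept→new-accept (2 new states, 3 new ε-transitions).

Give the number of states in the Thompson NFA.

14

Per subexpression:
Each of the 5 symbol leaves contributes a 2-state fragment.
  a+ → 4 states
  a+d → 5 states
  (a+d)* → 7 states
  (a+d)*d → 8 states
  ((a+d)*d)* → 10 states
  ((a+d)*d)*b → 11 states
  (((a+d)*d)*b)+ → 13 states
  (((a+d)*d)*b)+b → 14 states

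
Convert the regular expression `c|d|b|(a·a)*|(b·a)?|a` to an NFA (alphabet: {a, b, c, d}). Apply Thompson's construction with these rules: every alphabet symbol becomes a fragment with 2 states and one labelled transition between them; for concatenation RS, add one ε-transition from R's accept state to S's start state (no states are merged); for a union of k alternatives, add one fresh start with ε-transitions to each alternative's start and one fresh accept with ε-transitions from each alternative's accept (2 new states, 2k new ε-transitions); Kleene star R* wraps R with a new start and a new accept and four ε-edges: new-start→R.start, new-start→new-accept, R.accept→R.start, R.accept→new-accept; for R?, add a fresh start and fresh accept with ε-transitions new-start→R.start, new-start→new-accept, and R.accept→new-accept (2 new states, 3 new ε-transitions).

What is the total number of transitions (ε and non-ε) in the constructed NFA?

29

Bottom-up over the parse tree:
Each of the 8 symbol leaves contributes 1 transition (1 symbol, 0 ε).
  a·a — 3 transitions (2 symbol, 1 ε)
  (a·a)* — 7 transitions (2 symbol, 5 ε)
  b·a — 3 transitions (2 symbol, 1 ε)
  (b·a)? — 6 transitions (2 symbol, 4 ε)
  c|d|b|(a·a)*|(b·a)?|a — 29 transitions (8 symbol, 21 ε)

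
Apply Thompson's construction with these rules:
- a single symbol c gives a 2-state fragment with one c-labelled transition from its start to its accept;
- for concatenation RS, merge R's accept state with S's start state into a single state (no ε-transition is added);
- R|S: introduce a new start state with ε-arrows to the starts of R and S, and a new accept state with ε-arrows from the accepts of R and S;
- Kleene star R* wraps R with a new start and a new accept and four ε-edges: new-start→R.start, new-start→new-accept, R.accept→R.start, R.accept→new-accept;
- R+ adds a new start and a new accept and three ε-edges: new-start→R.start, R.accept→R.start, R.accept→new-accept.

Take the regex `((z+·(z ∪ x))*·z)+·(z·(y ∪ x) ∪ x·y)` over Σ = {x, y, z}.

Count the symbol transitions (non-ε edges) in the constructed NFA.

Recursing over subexpressions:
Each of the 9 symbol leaves contributes exactly 1 symbol transition.
  z+ → 1 symbol transition
  z ∪ x → 2 symbol transitions
  z+·(z ∪ x) → 3 symbol transitions
  (z+·(z ∪ x))* → 3 symbol transitions
  (z+·(z ∪ x))*·z → 4 symbol transitions
  ((z+·(z ∪ x))*·z)+ → 4 symbol transitions
  y ∪ x → 2 symbol transitions
  z·(y ∪ x) → 3 symbol transitions
  x·y → 2 symbol transitions
  z·(y ∪ x) ∪ x·y → 5 symbol transitions
  ((z+·(z ∪ x))*·z)+·(z·(y ∪ x) ∪ x·y) → 9 symbol transitions

9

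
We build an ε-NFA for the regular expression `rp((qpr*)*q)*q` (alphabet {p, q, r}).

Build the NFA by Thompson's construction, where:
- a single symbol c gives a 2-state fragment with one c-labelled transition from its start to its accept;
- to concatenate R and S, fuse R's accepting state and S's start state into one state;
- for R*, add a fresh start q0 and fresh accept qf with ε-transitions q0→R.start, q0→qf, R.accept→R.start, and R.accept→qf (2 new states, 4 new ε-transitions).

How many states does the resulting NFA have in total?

14

Per subexpression:
Each of the 7 symbol leaves contributes a 2-state fragment.
  r* : 4 states
  qpr* : 6 states
  (qpr*)* : 8 states
  (qpr*)*q : 9 states
  ((qpr*)*q)* : 11 states
  rp((qpr*)*q)*q : 14 states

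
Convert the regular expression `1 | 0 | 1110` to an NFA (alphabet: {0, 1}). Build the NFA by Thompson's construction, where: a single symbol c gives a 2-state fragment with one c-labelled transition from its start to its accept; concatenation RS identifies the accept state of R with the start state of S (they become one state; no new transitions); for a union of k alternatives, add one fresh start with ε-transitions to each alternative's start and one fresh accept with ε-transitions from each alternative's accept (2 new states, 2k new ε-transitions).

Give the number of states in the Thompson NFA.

By structural recursion:
Each of the 6 symbol leaves contributes a 2-state fragment.
  1110 : 5 states
  1 | 0 | 1110 : 11 states

11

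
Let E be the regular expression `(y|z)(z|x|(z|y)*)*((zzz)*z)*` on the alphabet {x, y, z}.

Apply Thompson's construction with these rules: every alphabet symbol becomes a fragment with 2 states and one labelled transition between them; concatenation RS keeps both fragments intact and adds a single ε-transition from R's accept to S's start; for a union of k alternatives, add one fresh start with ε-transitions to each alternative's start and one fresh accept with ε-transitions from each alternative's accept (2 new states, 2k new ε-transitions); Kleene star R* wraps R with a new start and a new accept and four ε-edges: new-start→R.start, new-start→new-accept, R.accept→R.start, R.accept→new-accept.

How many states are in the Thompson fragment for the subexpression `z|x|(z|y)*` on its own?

Fragment for `z|x|(z|y)*`:
Each of the 4 symbol leaves contributes a 2-state fragment.
  z|y : 6 states
  (z|y)* : 8 states
  z|x|(z|y)* : 14 states

14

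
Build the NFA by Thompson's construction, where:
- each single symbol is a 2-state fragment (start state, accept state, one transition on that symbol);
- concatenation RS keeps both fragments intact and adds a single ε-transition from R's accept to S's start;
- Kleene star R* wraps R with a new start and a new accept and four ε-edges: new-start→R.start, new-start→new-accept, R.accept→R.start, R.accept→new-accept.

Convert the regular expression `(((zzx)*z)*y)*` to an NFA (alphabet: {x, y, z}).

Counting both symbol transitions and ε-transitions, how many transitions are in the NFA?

21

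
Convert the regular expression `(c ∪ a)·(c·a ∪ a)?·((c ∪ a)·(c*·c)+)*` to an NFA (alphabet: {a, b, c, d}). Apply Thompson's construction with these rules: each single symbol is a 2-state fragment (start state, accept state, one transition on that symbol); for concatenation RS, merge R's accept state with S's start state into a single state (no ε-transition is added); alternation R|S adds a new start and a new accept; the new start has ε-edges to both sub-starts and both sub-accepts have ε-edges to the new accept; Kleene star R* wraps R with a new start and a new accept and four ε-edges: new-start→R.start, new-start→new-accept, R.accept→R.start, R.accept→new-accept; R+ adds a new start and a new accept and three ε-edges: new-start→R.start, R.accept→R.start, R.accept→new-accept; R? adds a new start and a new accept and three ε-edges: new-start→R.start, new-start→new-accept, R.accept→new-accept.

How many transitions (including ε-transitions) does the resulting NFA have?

35

Recursing over subexpressions:
Each of the 9 symbol leaves contributes 1 transition (1 symbol, 0 ε).
  c ∪ a = 6 transitions (2 symbol, 4 ε)
  c·a = 2 transitions (2 symbol, 0 ε)
  c·a ∪ a = 7 transitions (3 symbol, 4 ε)
  (c·a ∪ a)? = 10 transitions (3 symbol, 7 ε)
  c ∪ a = 6 transitions (2 symbol, 4 ε)
  c* = 5 transitions (1 symbol, 4 ε)
  c*·c = 6 transitions (2 symbol, 4 ε)
  (c*·c)+ = 9 transitions (2 symbol, 7 ε)
  (c ∪ a)·(c*·c)+ = 15 transitions (4 symbol, 11 ε)
  ((c ∪ a)·(c*·c)+)* = 19 transitions (4 symbol, 15 ε)
  (c ∪ a)·(c·a ∪ a)?·((c ∪ a)·(c*·c)+)* = 35 transitions (9 symbol, 26 ε)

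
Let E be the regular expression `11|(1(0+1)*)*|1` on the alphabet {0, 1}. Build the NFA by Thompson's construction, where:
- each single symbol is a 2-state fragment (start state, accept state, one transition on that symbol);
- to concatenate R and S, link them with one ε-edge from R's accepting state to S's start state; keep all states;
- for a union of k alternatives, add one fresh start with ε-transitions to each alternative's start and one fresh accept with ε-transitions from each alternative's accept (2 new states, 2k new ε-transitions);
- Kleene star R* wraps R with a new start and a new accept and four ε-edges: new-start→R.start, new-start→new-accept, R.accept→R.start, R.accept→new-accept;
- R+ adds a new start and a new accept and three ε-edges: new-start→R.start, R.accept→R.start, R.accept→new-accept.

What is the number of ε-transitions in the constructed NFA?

Recursing over subexpressions:
Each of the 6 symbol leaves contributes 0 ε-transitions.
  11 — 1 ε-transition
  0+ — 3 ε-transitions
  0+1 — 4 ε-transitions
  (0+1)* — 8 ε-transitions
  1(0+1)* — 9 ε-transitions
  (1(0+1)*)* — 13 ε-transitions
  11|(1(0+1)*)*|1 — 20 ε-transitions

20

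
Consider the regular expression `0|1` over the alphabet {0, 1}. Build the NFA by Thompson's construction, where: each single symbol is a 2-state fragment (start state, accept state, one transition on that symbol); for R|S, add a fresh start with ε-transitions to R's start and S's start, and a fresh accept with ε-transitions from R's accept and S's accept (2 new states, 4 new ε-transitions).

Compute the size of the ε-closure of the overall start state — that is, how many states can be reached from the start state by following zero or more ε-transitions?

3

Work bottom-up. For each fragment F, track |ε-closure(F.start)| and whether F's accept lies in that closure (i.e. whether F accepts ε). A single-symbol fragment has closure size 1 and does not accept ε.
  0|1 — new start ε-reaches every alternative's start; none of them accept ε, so the new accept is not reached: |ε-closure| = 1 + 1 + 1 = 3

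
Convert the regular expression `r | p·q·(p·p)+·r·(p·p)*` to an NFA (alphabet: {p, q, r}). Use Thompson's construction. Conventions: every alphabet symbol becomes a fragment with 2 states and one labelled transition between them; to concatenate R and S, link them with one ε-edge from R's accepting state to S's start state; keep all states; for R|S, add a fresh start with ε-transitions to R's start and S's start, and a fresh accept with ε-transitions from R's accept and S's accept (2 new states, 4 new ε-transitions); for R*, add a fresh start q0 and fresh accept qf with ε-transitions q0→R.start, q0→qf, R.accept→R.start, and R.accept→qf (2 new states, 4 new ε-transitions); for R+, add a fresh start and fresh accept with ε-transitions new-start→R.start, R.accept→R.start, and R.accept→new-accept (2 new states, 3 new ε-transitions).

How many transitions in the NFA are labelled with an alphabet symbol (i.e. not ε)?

8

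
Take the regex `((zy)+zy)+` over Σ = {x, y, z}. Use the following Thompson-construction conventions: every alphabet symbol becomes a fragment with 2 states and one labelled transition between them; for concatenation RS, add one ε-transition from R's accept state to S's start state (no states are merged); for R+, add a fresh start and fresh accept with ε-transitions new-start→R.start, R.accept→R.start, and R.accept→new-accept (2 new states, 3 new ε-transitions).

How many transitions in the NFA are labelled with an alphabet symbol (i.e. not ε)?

4

Recursing over subexpressions:
Each of the 4 symbol leaves contributes exactly 1 symbol transition.
  zy — 2 symbol transitions
  (zy)+ — 2 symbol transitions
  (zy)+zy — 4 symbol transitions
  ((zy)+zy)+ — 4 symbol transitions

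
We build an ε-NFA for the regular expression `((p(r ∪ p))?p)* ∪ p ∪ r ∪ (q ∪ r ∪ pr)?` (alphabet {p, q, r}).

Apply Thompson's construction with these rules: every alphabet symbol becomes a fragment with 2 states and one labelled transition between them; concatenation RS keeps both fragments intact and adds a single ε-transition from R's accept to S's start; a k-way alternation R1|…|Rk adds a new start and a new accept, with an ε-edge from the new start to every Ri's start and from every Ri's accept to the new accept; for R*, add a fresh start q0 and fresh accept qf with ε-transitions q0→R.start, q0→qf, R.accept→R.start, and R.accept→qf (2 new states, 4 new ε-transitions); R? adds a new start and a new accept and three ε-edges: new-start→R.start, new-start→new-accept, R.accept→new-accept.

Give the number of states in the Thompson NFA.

32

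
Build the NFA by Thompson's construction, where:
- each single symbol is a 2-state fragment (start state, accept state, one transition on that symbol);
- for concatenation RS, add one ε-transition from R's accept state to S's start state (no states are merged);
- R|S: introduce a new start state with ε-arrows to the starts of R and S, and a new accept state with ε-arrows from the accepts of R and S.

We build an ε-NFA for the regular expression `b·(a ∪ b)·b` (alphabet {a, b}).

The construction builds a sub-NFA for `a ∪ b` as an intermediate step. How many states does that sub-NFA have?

Fragment for `a ∪ b`:
Each of the 2 symbol leaves contributes a 2-state fragment.
  a ∪ b → 6 states

6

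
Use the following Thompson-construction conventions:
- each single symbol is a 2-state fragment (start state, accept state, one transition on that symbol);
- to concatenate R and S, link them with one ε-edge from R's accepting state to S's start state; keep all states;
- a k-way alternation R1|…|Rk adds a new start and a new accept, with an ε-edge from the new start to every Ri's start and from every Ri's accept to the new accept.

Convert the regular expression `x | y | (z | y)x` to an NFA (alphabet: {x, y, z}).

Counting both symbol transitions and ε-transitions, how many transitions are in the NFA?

Recursing over subexpressions:
Each of the 5 symbol leaves contributes 1 transition (1 symbol, 0 ε).
  z | y → 6 transitions (2 symbol, 4 ε)
  (z | y)x → 8 transitions (3 symbol, 5 ε)
  x | y | (z | y)x → 16 transitions (5 symbol, 11 ε)

16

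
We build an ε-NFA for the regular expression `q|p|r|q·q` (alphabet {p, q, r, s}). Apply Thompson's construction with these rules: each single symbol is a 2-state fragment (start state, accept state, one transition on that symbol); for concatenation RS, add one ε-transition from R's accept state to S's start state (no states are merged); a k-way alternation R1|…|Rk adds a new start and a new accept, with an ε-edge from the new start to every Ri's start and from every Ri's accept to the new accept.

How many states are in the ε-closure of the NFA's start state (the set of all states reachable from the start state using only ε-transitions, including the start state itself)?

5

Let C(F) = |ε-closure(F.start)| within fragment F, and note whether F accepts ε. Symbol fragments have C = 1 and do not accept ε. Then:
  q·q : C equals the left operand's closure size = 1 (its accept is not ε-reachable, so the closure stops there)
  q|p|r|q·q : C = 1 + 1 + 1 + 1 + 1 = 5 (the new accept is not ε-reachable since no branch accepts ε)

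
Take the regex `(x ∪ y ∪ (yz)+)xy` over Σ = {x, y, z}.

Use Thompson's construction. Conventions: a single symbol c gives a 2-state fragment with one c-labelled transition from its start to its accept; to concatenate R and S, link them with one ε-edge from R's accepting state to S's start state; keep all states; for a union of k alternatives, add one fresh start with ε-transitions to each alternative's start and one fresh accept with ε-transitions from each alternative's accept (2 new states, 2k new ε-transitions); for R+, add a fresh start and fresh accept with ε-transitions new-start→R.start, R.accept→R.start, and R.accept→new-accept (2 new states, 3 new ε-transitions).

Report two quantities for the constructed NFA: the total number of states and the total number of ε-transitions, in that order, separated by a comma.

Per subexpression:
Each of the 6 symbol leaves contributes 2 states and 0 ε-transitions.
  yz = 4 states, 1 ε-transition
  (yz)+ = 6 states, 4 ε-transitions
  x ∪ y ∪ (yz)+ = 12 states, 10 ε-transitions
  (x ∪ y ∪ (yz)+)xy = 16 states, 12 ε-transitions

16, 12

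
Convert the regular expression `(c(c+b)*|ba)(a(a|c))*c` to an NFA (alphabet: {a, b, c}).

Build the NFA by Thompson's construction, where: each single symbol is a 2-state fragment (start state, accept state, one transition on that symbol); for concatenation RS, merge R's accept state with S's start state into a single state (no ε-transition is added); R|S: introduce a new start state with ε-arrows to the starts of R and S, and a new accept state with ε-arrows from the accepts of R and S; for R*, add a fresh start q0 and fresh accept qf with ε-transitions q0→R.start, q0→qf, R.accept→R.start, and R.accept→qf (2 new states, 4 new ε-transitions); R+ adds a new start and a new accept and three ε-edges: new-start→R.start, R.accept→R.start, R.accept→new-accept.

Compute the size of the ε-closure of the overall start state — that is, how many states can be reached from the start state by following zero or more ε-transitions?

Work bottom-up. For each fragment F, track |ε-closure(F.start)| and whether F's accept lies in that closure (i.e. whether F accepts ε). A single-symbol fragment has closure size 1 and does not accept ε.
  c+ — |ε-closure| = 1 + 1 = 2 (the body doesn't accept ε, so the new accept is not reached)
  c+b — same as the first factor's closure: |ε-closure| = 2
  (c+b)* — new start has ε-edges to the inner start and to the new accept, so |ε-closure| = 2 + 2 = 4
  c(c+b)* — same as the first factor's closure: |ε-closure| = 1
  ba — |ε-closure| equals the left operand's closure size = 1 (its accept is not ε-reachable, so the closure stops there)
  c(c+b)*|ba — |ε-closure| = 1 + 1 + 1 = 3 (the new accept is not ε-reachable since no branch accepts ε)
  a|c — new start ε-reaches every alternative's start; none of them accept ε, so the new accept is not reached: |ε-closure| = 1 + 1 + 1 = 3
  a(a|c) — same as the first factor's closure: |ε-closure| = 1
  (a(a|c))* — |ε-closure| = 1 (new start) + 1 (body) + 1 (new accept) = 3
  (c(c+b)*|ba)(a(a|c))*c — same as the first factor's closure: |ε-closure| = 3

3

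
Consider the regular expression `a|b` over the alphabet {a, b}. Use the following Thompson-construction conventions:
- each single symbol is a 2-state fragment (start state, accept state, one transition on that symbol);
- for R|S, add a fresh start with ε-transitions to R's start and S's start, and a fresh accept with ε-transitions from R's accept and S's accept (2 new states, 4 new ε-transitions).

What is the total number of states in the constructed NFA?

6

Recursing over subexpressions:
Each of the 2 symbol leaves contributes a 2-state fragment.
  a|b = 6 states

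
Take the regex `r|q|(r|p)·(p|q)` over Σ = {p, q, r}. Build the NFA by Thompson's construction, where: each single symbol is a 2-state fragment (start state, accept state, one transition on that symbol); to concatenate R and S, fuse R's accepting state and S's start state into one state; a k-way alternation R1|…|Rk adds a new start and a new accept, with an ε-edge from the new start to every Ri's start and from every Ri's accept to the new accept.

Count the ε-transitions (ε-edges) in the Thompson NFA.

14

Bottom-up over the parse tree:
Each of the 6 symbol leaves contributes 0 ε-transitions.
  r|p — 4 ε-transitions
  p|q — 4 ε-transitions
  (r|p)·(p|q) — 8 ε-transitions
  r|q|(r|p)·(p|q) — 14 ε-transitions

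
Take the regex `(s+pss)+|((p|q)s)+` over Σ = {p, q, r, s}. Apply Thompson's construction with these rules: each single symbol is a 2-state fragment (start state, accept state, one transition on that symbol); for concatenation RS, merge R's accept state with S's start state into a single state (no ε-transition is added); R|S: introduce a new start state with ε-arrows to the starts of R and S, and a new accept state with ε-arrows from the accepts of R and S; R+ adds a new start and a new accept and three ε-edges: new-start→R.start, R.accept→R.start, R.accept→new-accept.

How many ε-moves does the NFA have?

17

Building bottom-up:
Each of the 7 symbol leaves contributes 0 ε-transitions.
  s+ = 3 ε-transitions
  s+pss = 3 ε-transitions
  (s+pss)+ = 6 ε-transitions
  p|q = 4 ε-transitions
  (p|q)s = 4 ε-transitions
  ((p|q)s)+ = 7 ε-transitions
  (s+pss)+|((p|q)s)+ = 17 ε-transitions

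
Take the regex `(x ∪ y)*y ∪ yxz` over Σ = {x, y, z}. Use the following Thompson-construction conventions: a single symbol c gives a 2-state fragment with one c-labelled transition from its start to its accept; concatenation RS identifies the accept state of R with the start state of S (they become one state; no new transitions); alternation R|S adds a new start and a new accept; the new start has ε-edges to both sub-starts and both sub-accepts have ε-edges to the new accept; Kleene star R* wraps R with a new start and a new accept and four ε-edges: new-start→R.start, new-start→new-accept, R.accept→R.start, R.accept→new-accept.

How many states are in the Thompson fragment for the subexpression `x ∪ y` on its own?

6

Fragment for `x ∪ y`:
Each of the 2 symbol leaves contributes a 2-state fragment.
  x ∪ y — 6 states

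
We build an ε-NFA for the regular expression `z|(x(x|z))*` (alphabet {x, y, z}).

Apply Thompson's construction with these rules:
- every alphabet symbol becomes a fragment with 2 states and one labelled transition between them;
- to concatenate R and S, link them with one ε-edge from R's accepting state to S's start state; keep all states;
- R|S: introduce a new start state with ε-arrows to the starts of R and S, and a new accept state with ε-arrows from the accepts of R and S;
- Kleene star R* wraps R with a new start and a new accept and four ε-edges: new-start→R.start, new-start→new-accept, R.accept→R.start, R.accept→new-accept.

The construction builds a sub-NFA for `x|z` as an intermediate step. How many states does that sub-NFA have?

Fragment for `x|z`:
Each of the 2 symbol leaves contributes a 2-state fragment.
  x|z : 6 states

6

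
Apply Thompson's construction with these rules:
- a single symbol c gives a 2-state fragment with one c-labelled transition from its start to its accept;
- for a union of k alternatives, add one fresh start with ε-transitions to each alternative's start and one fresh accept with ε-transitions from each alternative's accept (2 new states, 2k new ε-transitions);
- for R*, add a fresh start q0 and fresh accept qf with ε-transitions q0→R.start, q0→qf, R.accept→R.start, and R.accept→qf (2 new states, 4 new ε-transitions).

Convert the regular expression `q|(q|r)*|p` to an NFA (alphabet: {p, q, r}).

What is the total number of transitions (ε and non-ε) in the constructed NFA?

18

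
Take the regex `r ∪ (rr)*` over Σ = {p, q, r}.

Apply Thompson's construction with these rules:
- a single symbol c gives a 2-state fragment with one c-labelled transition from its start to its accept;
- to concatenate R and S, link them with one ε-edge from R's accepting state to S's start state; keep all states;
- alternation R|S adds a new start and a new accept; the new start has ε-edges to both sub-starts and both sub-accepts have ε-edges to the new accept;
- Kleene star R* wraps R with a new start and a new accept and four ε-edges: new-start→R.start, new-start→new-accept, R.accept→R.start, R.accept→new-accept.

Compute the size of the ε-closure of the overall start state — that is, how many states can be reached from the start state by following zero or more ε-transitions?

6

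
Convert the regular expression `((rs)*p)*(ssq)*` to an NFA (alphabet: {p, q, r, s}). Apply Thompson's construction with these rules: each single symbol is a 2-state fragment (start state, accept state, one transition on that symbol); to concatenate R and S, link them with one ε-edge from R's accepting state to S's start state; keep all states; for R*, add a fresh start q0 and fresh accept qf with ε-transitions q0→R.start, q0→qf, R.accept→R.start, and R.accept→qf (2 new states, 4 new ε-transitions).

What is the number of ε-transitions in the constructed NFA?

Per subexpression:
Each of the 6 symbol leaves contributes 0 ε-transitions.
  rs — 1 ε-transition
  (rs)* — 5 ε-transitions
  (rs)*p — 6 ε-transitions
  ((rs)*p)* — 10 ε-transitions
  ssq — 2 ε-transitions
  (ssq)* — 6 ε-transitions
  ((rs)*p)*(ssq)* — 17 ε-transitions

17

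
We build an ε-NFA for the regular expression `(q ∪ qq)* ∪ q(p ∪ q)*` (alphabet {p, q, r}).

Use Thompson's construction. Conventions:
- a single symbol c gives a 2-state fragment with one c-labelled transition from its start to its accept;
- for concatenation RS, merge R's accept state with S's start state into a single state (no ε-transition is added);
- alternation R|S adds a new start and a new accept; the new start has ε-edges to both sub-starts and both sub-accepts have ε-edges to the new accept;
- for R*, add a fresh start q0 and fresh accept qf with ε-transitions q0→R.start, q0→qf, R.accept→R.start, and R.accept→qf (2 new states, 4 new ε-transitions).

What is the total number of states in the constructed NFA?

Per subexpression:
Each of the 6 symbol leaves contributes a 2-state fragment.
  qq : 3 states
  q ∪ qq : 7 states
  (q ∪ qq)* : 9 states
  p ∪ q : 6 states
  (p ∪ q)* : 8 states
  q(p ∪ q)* : 9 states
  (q ∪ qq)* ∪ q(p ∪ q)* : 20 states

20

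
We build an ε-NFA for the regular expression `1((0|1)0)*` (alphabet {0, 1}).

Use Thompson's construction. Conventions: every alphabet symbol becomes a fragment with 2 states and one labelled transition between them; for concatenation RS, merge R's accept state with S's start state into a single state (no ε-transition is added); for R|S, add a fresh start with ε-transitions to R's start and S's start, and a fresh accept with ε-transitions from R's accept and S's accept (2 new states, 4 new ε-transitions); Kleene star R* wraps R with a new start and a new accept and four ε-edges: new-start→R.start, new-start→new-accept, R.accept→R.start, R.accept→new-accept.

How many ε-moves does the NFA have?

Recursing over subexpressions:
Each of the 4 symbol leaves contributes 0 ε-transitions.
  0|1 — 4 ε-transitions
  (0|1)0 — 4 ε-transitions
  ((0|1)0)* — 8 ε-transitions
  1((0|1)0)* — 8 ε-transitions

8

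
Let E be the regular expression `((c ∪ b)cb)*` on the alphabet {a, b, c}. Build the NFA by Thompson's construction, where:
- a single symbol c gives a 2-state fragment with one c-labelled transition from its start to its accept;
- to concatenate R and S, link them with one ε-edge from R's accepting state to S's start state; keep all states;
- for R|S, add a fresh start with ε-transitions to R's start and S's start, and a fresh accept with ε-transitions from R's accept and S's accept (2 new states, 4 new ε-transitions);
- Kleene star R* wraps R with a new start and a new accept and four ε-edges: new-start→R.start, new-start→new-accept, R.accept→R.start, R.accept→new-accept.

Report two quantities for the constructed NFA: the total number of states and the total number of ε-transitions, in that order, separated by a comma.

12, 10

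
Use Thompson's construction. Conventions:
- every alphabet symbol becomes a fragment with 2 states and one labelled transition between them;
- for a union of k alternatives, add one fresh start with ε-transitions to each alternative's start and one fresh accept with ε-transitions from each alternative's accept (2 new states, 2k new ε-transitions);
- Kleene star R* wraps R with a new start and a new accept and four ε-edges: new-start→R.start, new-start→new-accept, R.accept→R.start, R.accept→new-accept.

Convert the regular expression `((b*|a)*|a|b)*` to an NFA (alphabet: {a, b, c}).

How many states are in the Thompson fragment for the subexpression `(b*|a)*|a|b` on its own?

16

Fragment for `(b*|a)*|a|b`:
Each of the 4 symbol leaves contributes a 2-state fragment.
  b* → 4 states
  b*|a → 8 states
  (b*|a)* → 10 states
  (b*|a)*|a|b → 16 states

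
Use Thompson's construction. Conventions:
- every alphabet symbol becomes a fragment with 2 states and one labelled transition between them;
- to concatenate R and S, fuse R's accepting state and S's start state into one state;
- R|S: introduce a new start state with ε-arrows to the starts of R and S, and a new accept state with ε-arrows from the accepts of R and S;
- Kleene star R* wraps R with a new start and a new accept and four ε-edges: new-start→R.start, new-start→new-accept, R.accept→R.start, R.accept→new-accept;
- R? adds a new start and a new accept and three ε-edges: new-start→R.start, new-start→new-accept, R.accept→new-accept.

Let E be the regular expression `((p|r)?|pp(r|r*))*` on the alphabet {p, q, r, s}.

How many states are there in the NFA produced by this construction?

Recursing over subexpressions:
Each of the 6 symbol leaves contributes a 2-state fragment.
  p|r : 6 states
  (p|r)? : 8 states
  r* : 4 states
  r|r* : 8 states
  pp(r|r*) : 10 states
  (p|r)?|pp(r|r*) : 20 states
  ((p|r)?|pp(r|r*))* : 22 states

22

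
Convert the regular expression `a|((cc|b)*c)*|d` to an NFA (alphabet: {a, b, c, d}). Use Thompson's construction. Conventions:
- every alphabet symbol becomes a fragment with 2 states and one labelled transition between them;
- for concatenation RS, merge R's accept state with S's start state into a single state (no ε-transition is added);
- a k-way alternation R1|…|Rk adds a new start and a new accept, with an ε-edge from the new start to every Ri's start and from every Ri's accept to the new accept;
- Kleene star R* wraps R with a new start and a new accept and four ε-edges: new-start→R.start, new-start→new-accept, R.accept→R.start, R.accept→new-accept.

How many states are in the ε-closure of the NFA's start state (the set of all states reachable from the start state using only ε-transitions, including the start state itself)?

11

Let C(F) = |ε-closure(F.start)| within fragment F, and note whether F accepts ε. Symbol fragments have C = 1 and do not accept ε. Then:
  cc → same as the first factor's closure: |closure| = 1
  cc|b → new start ε-reaches every alternative's start; none of them accept ε, so the new accept is not reached: |closure| = 1 + 1 + 1 = 3
  (cc|b)* → |closure| = 1 (new start) + 3 (body) + 1 (new accept) = 5
  (cc|b)*c → |closure| = 5 + (1−1) = 5 (closure spills across the concat boundary because the left factor accepts ε)
  ((cc|b)*c)* → the star's fresh start ε-reaches both the body's start and the fresh accept: |closure| = 2 + 5 = 7
  a|((cc|b)*c)*|d → |closure| = 1 (new start) + (1 + 7 + 1) + 1 (new accept, since some branch ε-reaches its own accept) = 11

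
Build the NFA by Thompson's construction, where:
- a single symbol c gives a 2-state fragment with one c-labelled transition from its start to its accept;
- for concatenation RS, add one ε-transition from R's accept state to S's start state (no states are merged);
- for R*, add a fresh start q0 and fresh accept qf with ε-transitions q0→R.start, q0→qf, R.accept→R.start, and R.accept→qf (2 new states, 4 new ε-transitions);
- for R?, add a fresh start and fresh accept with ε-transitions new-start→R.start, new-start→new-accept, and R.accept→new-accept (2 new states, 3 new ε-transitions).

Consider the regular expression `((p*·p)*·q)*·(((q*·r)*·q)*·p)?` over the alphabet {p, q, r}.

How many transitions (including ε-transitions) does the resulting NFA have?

By structural recursion:
Each of the 7 symbol leaves contributes 1 transition (1 symbol, 0 ε).
  p* = 5 transitions (1 symbol, 4 ε)
  p*·p = 7 transitions (2 symbol, 5 ε)
  (p*·p)* = 11 transitions (2 symbol, 9 ε)
  (p*·p)*·q = 13 transitions (3 symbol, 10 ε)
  ((p*·p)*·q)* = 17 transitions (3 symbol, 14 ε)
  q* = 5 transitions (1 symbol, 4 ε)
  q*·r = 7 transitions (2 symbol, 5 ε)
  (q*·r)* = 11 transitions (2 symbol, 9 ε)
  (q*·r)*·q = 13 transitions (3 symbol, 10 ε)
  ((q*·r)*·q)* = 17 transitions (3 symbol, 14 ε)
  ((q*·r)*·q)*·p = 19 transitions (4 symbol, 15 ε)
  (((q*·r)*·q)*·p)? = 22 transitions (4 symbol, 18 ε)
  ((p*·p)*·q)*·(((q*·r)*·q)*·p)? = 40 transitions (7 symbol, 33 ε)

40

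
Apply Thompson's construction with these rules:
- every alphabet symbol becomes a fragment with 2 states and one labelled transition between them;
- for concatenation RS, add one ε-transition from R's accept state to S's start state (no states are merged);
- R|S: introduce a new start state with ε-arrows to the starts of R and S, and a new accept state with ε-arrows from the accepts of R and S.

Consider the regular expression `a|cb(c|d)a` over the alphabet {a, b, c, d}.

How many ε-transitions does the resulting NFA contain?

11

By structural recursion:
Each of the 6 symbol leaves contributes 0 ε-transitions.
  c|d = 4 ε-transitions
  cb(c|d)a = 7 ε-transitions
  a|cb(c|d)a = 11 ε-transitions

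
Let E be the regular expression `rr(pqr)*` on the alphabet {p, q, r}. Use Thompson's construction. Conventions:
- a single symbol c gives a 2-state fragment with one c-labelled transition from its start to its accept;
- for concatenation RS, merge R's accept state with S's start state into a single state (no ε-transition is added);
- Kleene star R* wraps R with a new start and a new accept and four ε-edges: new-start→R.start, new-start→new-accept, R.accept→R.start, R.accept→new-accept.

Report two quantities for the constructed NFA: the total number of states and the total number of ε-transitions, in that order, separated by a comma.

8, 4

By structural recursion:
Each of the 5 symbol leaves contributes 2 states and 0 ε-transitions.
  pqr → 4 states, 0 ε-transitions
  (pqr)* → 6 states, 4 ε-transitions
  rr(pqr)* → 8 states, 4 ε-transitions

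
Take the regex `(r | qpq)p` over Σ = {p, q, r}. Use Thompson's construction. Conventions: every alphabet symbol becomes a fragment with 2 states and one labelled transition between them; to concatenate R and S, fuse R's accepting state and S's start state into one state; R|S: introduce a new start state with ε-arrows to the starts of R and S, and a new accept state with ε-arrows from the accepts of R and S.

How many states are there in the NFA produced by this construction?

Recursing over subexpressions:
Each of the 5 symbol leaves contributes a 2-state fragment.
  qpq : 4 states
  r | qpq : 8 states
  (r | qpq)p : 9 states

9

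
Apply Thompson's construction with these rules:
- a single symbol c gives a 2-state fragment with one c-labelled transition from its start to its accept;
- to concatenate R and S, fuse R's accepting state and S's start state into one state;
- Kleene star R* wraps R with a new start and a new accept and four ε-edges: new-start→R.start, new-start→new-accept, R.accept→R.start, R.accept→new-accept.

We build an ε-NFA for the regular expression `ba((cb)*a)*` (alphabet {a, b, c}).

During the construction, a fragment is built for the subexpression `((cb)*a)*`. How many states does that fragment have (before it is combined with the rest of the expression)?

8

Fragment for `((cb)*a)*`:
Each of the 3 symbol leaves contributes a 2-state fragment.
  cb = 3 states
  (cb)* = 5 states
  (cb)*a = 6 states
  ((cb)*a)* = 8 states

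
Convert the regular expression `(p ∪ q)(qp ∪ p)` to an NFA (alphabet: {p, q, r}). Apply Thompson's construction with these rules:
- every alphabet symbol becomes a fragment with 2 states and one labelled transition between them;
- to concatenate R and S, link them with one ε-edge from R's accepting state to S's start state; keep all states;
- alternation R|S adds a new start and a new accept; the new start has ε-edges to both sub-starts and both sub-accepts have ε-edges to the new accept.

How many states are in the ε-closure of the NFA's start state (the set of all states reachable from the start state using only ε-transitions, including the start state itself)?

Compute the ε-closure size of each fragment's start state recursively; a symbol fragment's start has no outgoing ε-edge, so its closure is just itself (size 1).
  p ∪ q — |ε-closure| = 1 + 1 + 1 = 3 (the new accept is not ε-reachable since no branch accepts ε)
  qp — |ε-closure| equals the left operand's closure size = 1 (its accept is not ε-reachable, so the closure stops there)
  qp ∪ p — new start ε-reaches every alternative's start; none of them accept ε, so the new accept is not reached: |ε-closure| = 1 + 1 + 1 = 3
  (p ∪ q)(qp ∪ p) — |ε-closure| equals the left operand's closure size = 3 (its accept is not ε-reachable, so the closure stops there)

3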